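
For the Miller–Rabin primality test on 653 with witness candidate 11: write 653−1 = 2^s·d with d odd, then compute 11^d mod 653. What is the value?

652

653 − 1 = 652 = 2^2 · 163, so d = 163.
11^1 ≡ 11 (mod 653)
11^2 ≡ 11^2 = 121 ≡ 121 (mod 653)
11^4 ≡ 121^2 = 14641 ≡ 275 (mod 653)
11^8 ≡ 275^2 = 75625 ≡ 530 (mod 653)
11^16 ≡ 530^2 = 280900 ≡ 110 (mod 653)
11^32 ≡ 110^2 = 12100 ≡ 346 (mod 653)
11^64 ≡ 346^2 = 119716 ≡ 217 (mod 653)
11^128 ≡ 217^2 = 47089 ≡ 73 (mod 653)
163 = 128 + 32 + 2 + 1 in binary powers of 2.
So 11^163 ≡ 73 · 346 · 121 · 11 ≡ 652 (mod 653).
Since 11^d ≡ 652 (mod 653), base 11 does not prove 653 composite.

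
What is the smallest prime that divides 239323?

7

239323 is odd.
Digit sum 22, not divisible by 3.
Ends in 3: not divisible by 5.
7: 239323 = 7·34189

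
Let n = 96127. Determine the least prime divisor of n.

97

96127 is odd.
Digit sum 25, not divisible by 3.
Ends in 7: not divisible by 5.
7: 96127 = 7·13732 + 3
11: 96127 = 11·8738 + 9
13: 96127 = 13·7394 + 5
17: 96127 = 17·5654 + 9
19: 96127 = 19·5059 + 6
23: 96127 = 23·4179 + 10
29: 96127 = 29·3314 + 21
31: 96127 = 31·3100 + 27
37: 96127 = 37·2598 + 1
41: 96127 = 41·2344 + 23
43: 96127 = 43·2235 + 22
47: 96127 = 47·2045 + 12
53: 96127 = 53·1813 + 38
59: 96127 = 59·1629 + 16
61: 96127 = 61·1575 + 52
67: 96127 = 67·1434 + 49
71: 96127 = 71·1353 + 64
73: 96127 = 73·1316 + 59
79: 96127 = 79·1216 + 63
83: 96127 = 83·1158 + 13
89: 96127 = 89·1080 + 7
97: 96127 = 97·991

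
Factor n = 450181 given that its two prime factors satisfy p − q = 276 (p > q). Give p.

823

Since p = q + 276, we have 450181 = q(q + 276), so q² + 276q − 450181 = 0.
Discriminant: 276² + 4·450181 = 76176 + 1800724 = 1876900; √1876900 = 1370.
q = (−276 + 1370)/2 = 547, and p = q + 276 = 823.
Check: 547 · 823 = 450181.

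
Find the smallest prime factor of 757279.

37

757279 is odd.
Digit sum 37, not divisible by 3.
Ends in 9: not divisible by 5.
7: 757279 = 7·108182 + 5
11: 757279 = 11·68843 + 6
13: 757279 = 13·58252 + 3
17: 757279 = 17·44545 + 14
19: 757279 = 19·39856 + 15
23: 757279 = 23·32925 + 4
29: 757279 = 29·26113 + 2
31: 757279 = 31·24428 + 11
37: 757279 = 37·20467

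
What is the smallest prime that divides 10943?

31

10943 is odd.
Digit sum 17, not divisible by 3.
Ends in 3: not divisible by 5.
7: 10943 = 7·1563 + 2
11: 10943 = 11·994 + 9
13: 10943 = 13·841 + 10
17: 10943 = 17·643 + 12
19: 10943 = 19·575 + 18
23: 10943 = 23·475 + 18
29: 10943 = 29·377 + 10
31: 10943 = 31·353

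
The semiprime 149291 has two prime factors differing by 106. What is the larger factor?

443

Since p = q + 106, we have 149291 = q(q + 106), so q² + 106q − 149291 = 0.
Discriminant: 106² + 4·149291 = 11236 + 597164 = 608400; √608400 = 780.
q = (−106 + 780)/2 = 337, and p = q + 106 = 443.
Check: 337 · 443 = 149291.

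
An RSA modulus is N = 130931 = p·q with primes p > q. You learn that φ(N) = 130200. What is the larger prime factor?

421

φ(n) = (p−1)(q−1) = n − (p+q) + 1, so p + q = 130931 − 130200 + 1 = 732.
p and q are the roots of t² − 732t + 130931 = 0.
Discriminant: 732² − 4·130931 = 535824 − 523724 = 12100; √12100 = 110.
q = (732 − 110)/2 = 311, p = (732 + 110)/2 = 421.
Check: 311 · 421 = 130931.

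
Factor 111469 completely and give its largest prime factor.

111469 = 17 · 6557
6557 = 79 · 83
83 is prime.
So 111469 = 17 · 79 · 83; the largest prime factor is 83.

83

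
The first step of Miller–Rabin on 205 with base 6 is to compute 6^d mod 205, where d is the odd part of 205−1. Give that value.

205 − 1 = 204 = 2^2 · 51, so d = 51.
6^1 ≡ 6 (mod 205)
6^2 ≡ 6^2 = 36 ≡ 36 (mod 205)
6^4 ≡ 36^2 = 1296 ≡ 66 (mod 205)
6^8 ≡ 66^2 = 4356 ≡ 51 (mod 205)
6^16 ≡ 51^2 = 2601 ≡ 141 (mod 205)
6^32 ≡ 141^2 = 19881 ≡ 201 (mod 205)
51 = 32 + 16 + 2 + 1 in binary powers of 2.
So 6^51 ≡ 201 · 141 · 36 · 6 ≡ 151 (mod 205).
Squaring chain: 151 → 46; never reaches −1, so base 6 is a Miller–Rabin witness that 205 is composite.

151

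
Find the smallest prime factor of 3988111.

41

3988111 is odd.
Digit sum 31, not divisible by 3.
Ends in 1: not divisible by 5.
7: 3988111 = 7·569730 + 1
11: 3988111 = 11·362555 + 6
13: 3988111 = 13·306777 + 10
17: 3988111 = 17·234594 + 13
19: 3988111 = 19·209900 + 11
23: 3988111 = 23·173396 + 3
29: 3988111 = 29·137521 + 2
31: 3988111 = 31·128648 + 23
37: 3988111 = 37·107786 + 29
41: 3988111 = 41·97271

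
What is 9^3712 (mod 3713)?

3390

9^1 ≡ 9 (mod 3713)
9^2 ≡ 9^2 = 81 ≡ 81 (mod 3713)
9^4 ≡ 81^2 = 6561 ≡ 2848 (mod 3713)
9^8 ≡ 2848^2 = 8111104 ≡ 1912 (mod 3713)
9^16 ≡ 1912^2 = 3655744 ≡ 2152 (mod 3713)
9^32 ≡ 2152^2 = 4631104 ≡ 993 (mod 3713)
9^64 ≡ 993^2 = 986049 ≡ 2104 (mod 3713)
9^128 ≡ 2104^2 = 4426816 ≡ 920 (mod 3713)
9^256 ≡ 920^2 = 846400 ≡ 3549 (mod 3713)
9^512 ≡ 3549^2 = 12595401 ≡ 905 (mod 3713)
9^1024 ≡ 905^2 = 819025 ≡ 2165 (mod 3713)
9^2048 ≡ 2165^2 = 4687225 ≡ 1419 (mod 3713)
3712 = 2048 + 1024 + 512 + 128 in binary powers of 2.
So 9^3712 ≡ 1419 · 2165 · 905 · 920 ≡ 3390 (mod 3713).
Since 3390 ≠ 1, base 9 is a Fermat witness: 3713 is composite.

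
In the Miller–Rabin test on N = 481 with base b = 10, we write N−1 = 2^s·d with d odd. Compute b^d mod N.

481 − 1 = 480 = 2^5 · 15, so d = 15.
10^1 ≡ 10 (mod 481)
10^2 ≡ 10^2 = 100 ≡ 100 (mod 481)
10^4 ≡ 100^2 = 10000 ≡ 380 (mod 481)
10^8 ≡ 380^2 = 144400 ≡ 100 (mod 481)
15 = 8 + 4 + 2 + 1 in binary powers of 2.
So 10^15 ≡ 100 · 380 · 100 · 10 ≡ 38 (mod 481).
Squaring chain: 38 → 1 → 1 → 1 → 1; never reaches −1, so base 10 is a Miller–Rabin witness that 481 is composite.

38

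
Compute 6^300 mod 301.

6^1 ≡ 6 (mod 301)
6^2 ≡ 6^2 = 36 ≡ 36 (mod 301)
6^4 ≡ 36^2 = 1296 ≡ 92 (mod 301)
6^8 ≡ 92^2 = 8464 ≡ 36 (mod 301)
6^16 ≡ 36^2 = 1296 ≡ 92 (mod 301)
6^32 ≡ 92^2 = 8464 ≡ 36 (mod 301)
6^64 ≡ 36^2 = 1296 ≡ 92 (mod 301)
6^128 ≡ 92^2 = 8464 ≡ 36 (mod 301)
6^256 ≡ 36^2 = 1296 ≡ 92 (mod 301)
300 = 256 + 32 + 8 + 4 in binary powers of 2.
So 6^300 ≡ 92 · 36 · 36 · 92 ≡ 1 (mod 301).
Since the result is 1, base 6 gives no evidence that 301 is composite.

1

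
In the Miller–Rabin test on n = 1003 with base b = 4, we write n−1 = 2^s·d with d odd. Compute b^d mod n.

990

1003 − 1 = 1002 = 2^1 · 501, so d = 501.
4^1 ≡ 4 (mod 1003)
4^2 ≡ 4^2 = 16 ≡ 16 (mod 1003)
4^4 ≡ 16^2 = 256 ≡ 256 (mod 1003)
4^8 ≡ 256^2 = 65536 ≡ 341 (mod 1003)
4^16 ≡ 341^2 = 116281 ≡ 936 (mod 1003)
4^32 ≡ 936^2 = 876096 ≡ 477 (mod 1003)
4^64 ≡ 477^2 = 227529 ≡ 851 (mod 1003)
4^128 ≡ 851^2 = 724201 ≡ 35 (mod 1003)
4^256 ≡ 35^2 = 1225 ≡ 222 (mod 1003)
501 = 256 + 128 + 64 + 32 + 16 + 4 + 1 in binary powers of 2.
So 4^501 ≡ 222 · 35 · 851 · 477 · 936 · 256 · 4 ≡ 990 (mod 1003).
Squaring chain: 990; never reaches −1, so base 4 is a Miller–Rabin witness that 1003 is composite.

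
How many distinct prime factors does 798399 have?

5

798399 = 3^2 · 88711
88711 = 7 · 12673
12673 = 19 · 667
667 = 23 · 29
798399 = 3^2 · 7 · 19 · 23 · 29, which has 5 distinct prime factors.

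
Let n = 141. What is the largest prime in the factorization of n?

141 = 3 · 47
47 is prime.
So 141 = 3 · 47; the largest prime factor is 47.

47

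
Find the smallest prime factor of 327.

327 is odd.
Digit sum 12, divisible by 3.

3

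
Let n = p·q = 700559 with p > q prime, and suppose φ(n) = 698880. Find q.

φ(n) = (p−1)(q−1) = n − (p+q) + 1, so p + q = 700559 − 698880 + 1 = 1680.
p and q are the roots of t² − 1680t + 700559 = 0.
Discriminant: 1680² − 4·700559 = 2822400 − 2802236 = 20164; √20164 = 142.
q = (1680 − 142)/2 = 769, p = (1680 + 142)/2 = 911.
Check: 769 · 911 = 700559.

769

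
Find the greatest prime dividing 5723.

97

5723 = 59 · 97
97 is prime.
So 5723 = 59 · 97; the largest prime factor is 97.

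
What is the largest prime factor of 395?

79

395 = 5 · 79
79 is prime.
So 395 = 5 · 79; the largest prime factor is 79.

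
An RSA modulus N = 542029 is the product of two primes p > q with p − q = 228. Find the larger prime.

859

Since p = q + 228, we have 542029 = q(q + 228), so q² + 228q − 542029 = 0.
Discriminant: 228² + 4·542029 = 51984 + 2168116 = 2220100; √2220100 = 1490.
q = (−228 + 1490)/2 = 631, and p = q + 228 = 859.
Check: 631 · 859 = 542029.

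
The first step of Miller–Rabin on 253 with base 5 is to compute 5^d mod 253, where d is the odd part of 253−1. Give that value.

191

253 − 1 = 252 = 2^2 · 63, so d = 63.
5^1 ≡ 5 (mod 253)
5^2 ≡ 5^2 = 25 ≡ 25 (mod 253)
5^4 ≡ 25^2 = 625 ≡ 119 (mod 253)
5^8 ≡ 119^2 = 14161 ≡ 246 (mod 253)
5^16 ≡ 246^2 = 60516 ≡ 49 (mod 253)
5^32 ≡ 49^2 = 2401 ≡ 124 (mod 253)
63 = 32 + 16 + 8 + 4 + 2 + 1 in binary powers of 2.
So 5^63 ≡ 124 · 49 · 246 · 119 · 25 · 5 ≡ 191 (mod 253).
Squaring chain: 191 → 49; never reaches −1, so base 5 is a Miller–Rabin witness that 253 is composite.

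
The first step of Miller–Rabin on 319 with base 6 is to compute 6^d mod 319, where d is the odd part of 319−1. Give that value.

319 − 1 = 318 = 2^1 · 159, so d = 159.
6^1 ≡ 6 (mod 319)
6^2 ≡ 6^2 = 36 ≡ 36 (mod 319)
6^4 ≡ 36^2 = 1296 ≡ 20 (mod 319)
6^8 ≡ 20^2 = 400 ≡ 81 (mod 319)
6^16 ≡ 81^2 = 6561 ≡ 181 (mod 319)
6^32 ≡ 181^2 = 32761 ≡ 223 (mod 319)
6^64 ≡ 223^2 = 49729 ≡ 284 (mod 319)
6^128 ≡ 284^2 = 80656 ≡ 268 (mod 319)
159 = 128 + 16 + 8 + 4 + 2 + 1 in binary powers of 2.
So 6^159 ≡ 268 · 181 · 81 · 20 · 36 · 6 ≡ 178 (mod 319).
Squaring chain: 178; never reaches −1, so base 6 is a Miller–Rabin witness that 319 is composite.

178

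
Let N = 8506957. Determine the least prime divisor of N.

79

8506957 is odd.
Digit sum 40, not divisible by 3.
Ends in 7: not divisible by 5.
7: 8506957 = 7·1215279 + 4
11: 8506957 = 11·773359 + 8
13: 8506957 = 13·654381 + 4
17: 8506957 = 17·500409 + 4
19: 8506957 = 19·447734 + 11
23: 8506957 = 23·369867 + 16
29: 8506957 = 29·293343 + 10
31: 8506957 = 31·274417 + 30
37: 8506957 = 37·229917 + 28
41: 8506957 = 41·207486 + 31
43: 8506957 = 43·197836 + 9
47: 8506957 = 47·180999 + 4
53: 8506957 = 53·160508 + 33
59: 8506957 = 59·144185 + 42
61: 8506957 = 61·139458 + 19
67: 8506957 = 67·126969 + 34
71: 8506957 = 71·119816 + 21
73: 8506957 = 73·116533 + 48
79: 8506957 = 79·107683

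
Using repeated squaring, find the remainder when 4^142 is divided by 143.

4^1 ≡ 4 (mod 143)
4^2 ≡ 4^2 = 16 ≡ 16 (mod 143)
4^4 ≡ 16^2 = 256 ≡ 113 (mod 143)
4^8 ≡ 113^2 = 12769 ≡ 42 (mod 143)
4^16 ≡ 42^2 = 1764 ≡ 48 (mod 143)
4^32 ≡ 48^2 = 2304 ≡ 16 (mod 143)
4^64 ≡ 16^2 = 256 ≡ 113 (mod 143)
4^128 ≡ 113^2 = 12769 ≡ 42 (mod 143)
142 = 128 + 8 + 4 + 2 in binary powers of 2.
So 4^142 ≡ 42 · 42 · 113 · 16 ≡ 126 (mod 143).
Since 126 ≠ 1, base 4 is a Fermat witness: 143 is composite.

126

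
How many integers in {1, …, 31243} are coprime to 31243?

30888

Factor: 31243 = 157 · 199.
φ(31243) = (157−1) · (199−1) = 156 · 198 = 30888.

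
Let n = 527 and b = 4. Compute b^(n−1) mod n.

407

4^1 ≡ 4 (mod 527)
4^2 ≡ 4^2 = 16 ≡ 16 (mod 527)
4^4 ≡ 16^2 = 256 ≡ 256 (mod 527)
4^8 ≡ 256^2 = 65536 ≡ 188 (mod 527)
4^16 ≡ 188^2 = 35344 ≡ 35 (mod 527)
4^32 ≡ 35^2 = 1225 ≡ 171 (mod 527)
4^64 ≡ 171^2 = 29241 ≡ 256 (mod 527)
4^128 ≡ 256^2 = 65536 ≡ 188 (mod 527)
4^256 ≡ 188^2 = 35344 ≡ 35 (mod 527)
4^512 ≡ 35^2 = 1225 ≡ 171 (mod 527)
526 = 512 + 8 + 4 + 2 in binary powers of 2.
So 4^526 ≡ 171 · 188 · 256 · 16 ≡ 407 (mod 527).
Since 407 ≠ 1, base 4 is a Fermat witness: 527 is composite.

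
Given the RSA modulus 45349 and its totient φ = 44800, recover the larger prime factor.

449

φ(n) = (p−1)(q−1) = n − (p+q) + 1, so p + q = 45349 − 44800 + 1 = 550.
p and q are the roots of t² − 550t + 45349 = 0.
Discriminant: 550² − 4·45349 = 302500 − 181396 = 121104; √121104 = 348.
q = (550 − 348)/2 = 101, p = (550 + 348)/2 = 449.
Check: 101 · 449 = 45349.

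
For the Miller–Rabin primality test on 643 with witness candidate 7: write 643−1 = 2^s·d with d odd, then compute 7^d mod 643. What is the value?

1

643 − 1 = 642 = 2^1 · 321, so d = 321.
7^1 ≡ 7 (mod 643)
7^2 ≡ 7^2 = 49 ≡ 49 (mod 643)
7^4 ≡ 49^2 = 2401 ≡ 472 (mod 643)
7^8 ≡ 472^2 = 222784 ≡ 306 (mod 643)
7^16 ≡ 306^2 = 93636 ≡ 401 (mod 643)
7^32 ≡ 401^2 = 160801 ≡ 51 (mod 643)
7^64 ≡ 51^2 = 2601 ≡ 29 (mod 643)
7^128 ≡ 29^2 = 841 ≡ 198 (mod 643)
7^256 ≡ 198^2 = 39204 ≡ 624 (mod 643)
321 = 256 + 64 + 1 in binary powers of 2.
So 7^321 ≡ 624 · 29 · 7 ≡ 1 (mod 643).
Since 7^d ≡ 1 (mod 643), base 7 does not prove 643 composite.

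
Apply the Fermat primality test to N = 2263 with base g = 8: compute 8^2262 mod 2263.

1242

8^1 ≡ 8 (mod 2263)
8^2 ≡ 8^2 = 64 ≡ 64 (mod 2263)
8^4 ≡ 64^2 = 4096 ≡ 1833 (mod 2263)
8^8 ≡ 1833^2 = 3359889 ≡ 1597 (mod 2263)
8^16 ≡ 1597^2 = 2550409 ≡ 8 (mod 2263)
8^32 ≡ 8^2 = 64 ≡ 64 (mod 2263)
8^64 ≡ 64^2 = 4096 ≡ 1833 (mod 2263)
8^128 ≡ 1833^2 = 3359889 ≡ 1597 (mod 2263)
8^256 ≡ 1597^2 = 2550409 ≡ 8 (mod 2263)
8^512 ≡ 8^2 = 64 ≡ 64 (mod 2263)
8^1024 ≡ 64^2 = 4096 ≡ 1833 (mod 2263)
8^2048 ≡ 1833^2 = 3359889 ≡ 1597 (mod 2263)
2262 = 2048 + 128 + 64 + 16 + 4 + 2 in binary powers of 2.
So 8^2262 ≡ 1597 · 1597 · 1833 · 8 · 1833 · 64 ≡ 1242 (mod 2263).
Since 1242 ≠ 1, base 8 is a Fermat witness: 2263 is composite.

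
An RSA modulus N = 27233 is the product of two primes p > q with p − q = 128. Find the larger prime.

241

Since p = q + 128, we have 27233 = q(q + 128), so q² + 128q − 27233 = 0.
Discriminant: 128² + 4·27233 = 16384 + 108932 = 125316; √125316 = 354.
q = (−128 + 354)/2 = 113, and p = q + 128 = 241.
Check: 113 · 241 = 27233.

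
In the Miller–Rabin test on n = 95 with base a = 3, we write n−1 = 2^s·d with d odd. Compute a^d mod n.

67

95 − 1 = 94 = 2^1 · 47, so d = 47.
3^1 ≡ 3 (mod 95)
3^2 ≡ 3^2 = 9 ≡ 9 (mod 95)
3^4 ≡ 9^2 = 81 ≡ 81 (mod 95)
3^8 ≡ 81^2 = 6561 ≡ 6 (mod 95)
3^16 ≡ 6^2 = 36 ≡ 36 (mod 95)
3^32 ≡ 36^2 = 1296 ≡ 61 (mod 95)
47 = 32 + 8 + 4 + 2 + 1 in binary powers of 2.
So 3^47 ≡ 61 · 6 · 81 · 9 · 3 ≡ 67 (mod 95).
Squaring chain: 67; never reaches −1, so base 3 is a Miller–Rabin witness that 95 is composite.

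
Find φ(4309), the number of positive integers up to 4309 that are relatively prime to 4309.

Factor: 4309 = 31 · 139.
φ(4309) = (31−1) · (139−1) = 30 · 138 = 4140.

4140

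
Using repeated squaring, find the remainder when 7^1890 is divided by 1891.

1768

7^1 ≡ 7 (mod 1891)
7^2 ≡ 7^2 = 49 ≡ 49 (mod 1891)
7^4 ≡ 49^2 = 2401 ≡ 510 (mod 1891)
7^8 ≡ 510^2 = 260100 ≡ 1033 (mod 1891)
7^16 ≡ 1033^2 = 1067089 ≡ 565 (mod 1891)
7^32 ≡ 565^2 = 319225 ≡ 1537 (mod 1891)
7^64 ≡ 1537^2 = 2362369 ≡ 510 (mod 1891)
7^128 ≡ 510^2 = 260100 ≡ 1033 (mod 1891)
7^256 ≡ 1033^2 = 1067089 ≡ 565 (mod 1891)
7^512 ≡ 565^2 = 319225 ≡ 1537 (mod 1891)
7^1024 ≡ 1537^2 = 2362369 ≡ 510 (mod 1891)
1890 = 1024 + 512 + 256 + 64 + 32 + 2 in binary powers of 2.
So 7^1890 ≡ 510 · 1537 · 565 · 510 · 1537 · 49 ≡ 1768 (mod 1891).
Since 1768 ≠ 1, base 7 is a Fermat witness: 1891 is composite.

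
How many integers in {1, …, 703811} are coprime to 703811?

Factor: 703811 = 59 · 79 · 151.
φ(703811) = (59−1) · (79−1) · (151−1) = 58 · 78 · 150 = 678600.

678600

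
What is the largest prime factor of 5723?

5723 = 59 · 97
97 is prime.
So 5723 = 59 · 97; the largest prime factor is 97.

97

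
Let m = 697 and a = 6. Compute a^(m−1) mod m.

6^1 ≡ 6 (mod 697)
6^2 ≡ 6^2 = 36 ≡ 36 (mod 697)
6^4 ≡ 36^2 = 1296 ≡ 599 (mod 697)
6^8 ≡ 599^2 = 358801 ≡ 543 (mod 697)
6^16 ≡ 543^2 = 294849 ≡ 18 (mod 697)
6^32 ≡ 18^2 = 324 ≡ 324 (mod 697)
6^64 ≡ 324^2 = 104976 ≡ 426 (mod 697)
6^128 ≡ 426^2 = 181476 ≡ 256 (mod 697)
6^256 ≡ 256^2 = 65536 ≡ 18 (mod 697)
6^512 ≡ 18^2 = 324 ≡ 324 (mod 697)
696 = 512 + 128 + 32 + 16 + 8 in binary powers of 2.
So 6^696 ≡ 324 · 256 · 324 · 18 · 543 ≡ 305 (mod 697).
Since 305 ≠ 1, base 6 is a Fermat witness: 697 is composite.

305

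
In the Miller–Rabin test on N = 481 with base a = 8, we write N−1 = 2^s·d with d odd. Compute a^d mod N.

31

481 − 1 = 480 = 2^5 · 15, so d = 15.
8^1 ≡ 8 (mod 481)
8^2 ≡ 8^2 = 64 ≡ 64 (mod 481)
8^4 ≡ 64^2 = 4096 ≡ 248 (mod 481)
8^8 ≡ 248^2 = 61504 ≡ 417 (mod 481)
15 = 8 + 4 + 2 + 1 in binary powers of 2.
So 8^15 ≡ 417 · 248 · 64 · 8 ≡ 31 (mod 481).
Squaring chain: 31 → 480 → 1 → 1 → 1; reaches −1, so base 8 does not prove 481 composite.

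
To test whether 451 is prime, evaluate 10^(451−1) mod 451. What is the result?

10^1 ≡ 10 (mod 451)
10^2 ≡ 10^2 = 100 ≡ 100 (mod 451)
10^4 ≡ 100^2 = 10000 ≡ 78 (mod 451)
10^8 ≡ 78^2 = 6084 ≡ 221 (mod 451)
10^16 ≡ 221^2 = 48841 ≡ 133 (mod 451)
10^32 ≡ 133^2 = 17689 ≡ 100 (mod 451)
10^64 ≡ 100^2 = 10000 ≡ 78 (mod 451)
10^128 ≡ 78^2 = 6084 ≡ 221 (mod 451)
10^256 ≡ 221^2 = 48841 ≡ 133 (mod 451)
450 = 256 + 128 + 64 + 2 in binary powers of 2.
So 10^450 ≡ 133 · 221 · 78 · 100 ≡ 1 (mod 451).
Since the result is 1, base 10 gives no evidence that 451 is composite.

1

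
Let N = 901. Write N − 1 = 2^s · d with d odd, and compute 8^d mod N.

901 − 1 = 900 = 2^2 · 225, so d = 225.
8^1 ≡ 8 (mod 901)
8^2 ≡ 8^2 = 64 ≡ 64 (mod 901)
8^4 ≡ 64^2 = 4096 ≡ 492 (mod 901)
8^8 ≡ 492^2 = 242064 ≡ 596 (mod 901)
8^16 ≡ 596^2 = 355216 ≡ 222 (mod 901)
8^32 ≡ 222^2 = 49284 ≡ 630 (mod 901)
8^64 ≡ 630^2 = 396900 ≡ 460 (mod 901)
8^128 ≡ 460^2 = 211600 ≡ 766 (mod 901)
225 = 128 + 64 + 32 + 1 in binary powers of 2.
So 8^225 ≡ 766 · 460 · 630 · 8 ≡ 875 (mod 901).
Squaring chain: 875 → 676; never reaches −1, so base 8 is a Miller–Rabin witness that 901 is composite.

875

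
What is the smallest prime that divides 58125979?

58125979 is odd.
Digit sum 46, not divisible by 3.
Ends in 9: not divisible by 5.
7: 58125979 = 7·8303711 + 2
11: 58125979 = 11·5284179 + 10
13: 58125979 = 13·4471229 + 2
17: 58125979 = 17·3419175 + 4
19: 58125979 = 19·3059262 + 1
23: 58125979 = 23·2527216 + 11
29: 58125979 = 29·2004344 + 3
31: 58125979 = 31·1875031 + 18
37: 58125979 = 37·1570972 + 15
41: 58125979 = 41·1417706 + 33
43: 58125979 = 43·1351766 + 41
47: 58125979 = 47·1236722 + 45
53: 58125979 = 53·1096716 + 31
59: 58125979 = 59·985186 + 5
61: 58125979 = 61·952884 + 55
67: 58125979 = 67·867551 + 62
71: 58125979 = 71·818675 + 54
73: 58125979 = 73·796246 + 21
79: 58125979 = 79·735771 + 70
83: 58125979 = 83·700313

83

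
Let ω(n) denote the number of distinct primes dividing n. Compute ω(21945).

5

21945 = 3 · 7315
7315 = 5 · 1463
1463 = 7 · 209
209 = 11 · 19
21945 = 3 · 5 · 7 · 11 · 19, which has 5 distinct prime factors.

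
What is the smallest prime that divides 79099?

83

79099 is odd.
Digit sum 34, not divisible by 3.
Ends in 9: not divisible by 5.
7: 79099 = 7·11299 + 6
11: 79099 = 11·7190 + 9
13: 79099 = 13·6084 + 7
17: 79099 = 17·4652 + 15
19: 79099 = 19·4163 + 2
23: 79099 = 23·3439 + 2
29: 79099 = 29·2727 + 16
31: 79099 = 31·2551 + 18
37: 79099 = 37·2137 + 30
41: 79099 = 41·1929 + 10
43: 79099 = 43·1839 + 22
47: 79099 = 47·1682 + 45
53: 79099 = 53·1492 + 23
59: 79099 = 59·1340 + 39
61: 79099 = 61·1296 + 43
67: 79099 = 67·1180 + 39
71: 79099 = 71·1114 + 5
73: 79099 = 73·1083 + 40
79: 79099 = 79·1001 + 20
83: 79099 = 83·953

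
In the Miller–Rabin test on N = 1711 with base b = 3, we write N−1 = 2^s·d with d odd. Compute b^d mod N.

606

1711 − 1 = 1710 = 2^1 · 855, so d = 855.
3^1 ≡ 3 (mod 1711)
3^2 ≡ 3^2 = 9 ≡ 9 (mod 1711)
3^4 ≡ 9^2 = 81 ≡ 81 (mod 1711)
3^8 ≡ 81^2 = 6561 ≡ 1428 (mod 1711)
3^16 ≡ 1428^2 = 2039184 ≡ 1383 (mod 1711)
3^32 ≡ 1383^2 = 1912689 ≡ 1502 (mod 1711)
3^64 ≡ 1502^2 = 2256004 ≡ 906 (mod 1711)
3^128 ≡ 906^2 = 820836 ≡ 1267 (mod 1711)
3^256 ≡ 1267^2 = 1605289 ≡ 371 (mod 1711)
3^512 ≡ 371^2 = 137641 ≡ 761 (mod 1711)
855 = 512 + 256 + 64 + 16 + 4 + 2 + 1 in binary powers of 2.
So 3^855 ≡ 761 · 371 · 906 · 1383 · 81 · 9 · 3 ≡ 606 (mod 1711).
Squaring chain: 606; never reaches −1, so base 3 is a Miller–Rabin witness that 1711 is composite.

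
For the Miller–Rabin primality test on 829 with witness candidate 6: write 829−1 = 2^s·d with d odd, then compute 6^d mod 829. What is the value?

583

829 − 1 = 828 = 2^2 · 207, so d = 207.
6^1 ≡ 6 (mod 829)
6^2 ≡ 6^2 = 36 ≡ 36 (mod 829)
6^4 ≡ 36^2 = 1296 ≡ 467 (mod 829)
6^8 ≡ 467^2 = 218089 ≡ 62 (mod 829)
6^16 ≡ 62^2 = 3844 ≡ 528 (mod 829)
6^32 ≡ 528^2 = 278784 ≡ 240 (mod 829)
6^64 ≡ 240^2 = 57600 ≡ 399 (mod 829)
6^128 ≡ 399^2 = 159201 ≡ 33 (mod 829)
207 = 128 + 64 + 8 + 4 + 2 + 1 in binary powers of 2.
So 6^207 ≡ 33 · 399 · 62 · 467 · 36 · 6 ≡ 583 (mod 829).
Squaring chain: 583 → 828; reaches −1, so base 6 does not prove 829 composite.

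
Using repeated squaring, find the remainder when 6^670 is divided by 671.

353

6^1 ≡ 6 (mod 671)
6^2 ≡ 6^2 = 36 ≡ 36 (mod 671)
6^4 ≡ 36^2 = 1296 ≡ 625 (mod 671)
6^8 ≡ 625^2 = 390625 ≡ 103 (mod 671)
6^16 ≡ 103^2 = 10609 ≡ 544 (mod 671)
6^32 ≡ 544^2 = 295936 ≡ 25 (mod 671)
6^64 ≡ 25^2 = 625 ≡ 625 (mod 671)
6^128 ≡ 625^2 = 390625 ≡ 103 (mod 671)
6^256 ≡ 103^2 = 10609 ≡ 544 (mod 671)
6^512 ≡ 544^2 = 295936 ≡ 25 (mod 671)
670 = 512 + 128 + 16 + 8 + 4 + 2 in binary powers of 2.
So 6^670 ≡ 25 · 103 · 544 · 103 · 625 · 36 ≡ 353 (mod 671).
Since 353 ≠ 1, base 6 is a Fermat witness: 671 is composite.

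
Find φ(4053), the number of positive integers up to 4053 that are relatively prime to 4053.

Factor: 4053 = 3 · 7 · 193.
φ(4053) = (3−1) · (7−1) · (193−1) = 2 · 6 · 192 = 2304.

2304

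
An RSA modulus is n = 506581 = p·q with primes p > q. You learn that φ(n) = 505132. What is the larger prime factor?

863

φ(n) = (p−1)(q−1) = n − (p+q) + 1, so p + q = 506581 − 505132 + 1 = 1450.
p and q are the roots of t² − 1450t + 506581 = 0.
Discriminant: 1450² − 4·506581 = 2102500 − 2026324 = 76176; √76176 = 276.
q = (1450 − 276)/2 = 587, p = (1450 + 276)/2 = 863.
Check: 587 · 863 = 506581.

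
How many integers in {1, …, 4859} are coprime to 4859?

Factor: 4859 = 43 · 113.
φ(4859) = (43−1) · (113−1) = 42 · 112 = 4704.

4704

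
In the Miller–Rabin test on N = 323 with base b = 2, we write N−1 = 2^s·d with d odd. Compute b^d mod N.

323 − 1 = 322 = 2^1 · 161, so d = 161.
2^1 ≡ 2 (mod 323)
2^2 ≡ 2^2 = 4 ≡ 4 (mod 323)
2^4 ≡ 4^2 = 16 ≡ 16 (mod 323)
2^8 ≡ 16^2 = 256 ≡ 256 (mod 323)
2^16 ≡ 256^2 = 65536 ≡ 290 (mod 323)
2^32 ≡ 290^2 = 84100 ≡ 120 (mod 323)
2^64 ≡ 120^2 = 14400 ≡ 188 (mod 323)
2^128 ≡ 188^2 = 35344 ≡ 137 (mod 323)
161 = 128 + 32 + 1 in binary powers of 2.
So 2^161 ≡ 137 · 120 · 2 ≡ 257 (mod 323).
Squaring chain: 257; never reaches −1, so base 2 is a Miller–Rabin witness that 323 is composite.

257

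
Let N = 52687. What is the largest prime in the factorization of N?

52687 = 19 · 2773
2773 = 47 · 59
59 is prime.
So 52687 = 19 · 47 · 59; the largest prime factor is 59.

59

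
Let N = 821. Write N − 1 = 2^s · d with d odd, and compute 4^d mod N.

821 − 1 = 820 = 2^2 · 205, so d = 205.
4^1 ≡ 4 (mod 821)
4^2 ≡ 4^2 = 16 ≡ 16 (mod 821)
4^4 ≡ 16^2 = 256 ≡ 256 (mod 821)
4^8 ≡ 256^2 = 65536 ≡ 677 (mod 821)
4^16 ≡ 677^2 = 458329 ≡ 211 (mod 821)
4^32 ≡ 211^2 = 44521 ≡ 187 (mod 821)
4^64 ≡ 187^2 = 34969 ≡ 487 (mod 821)
4^128 ≡ 487^2 = 237169 ≡ 721 (mod 821)
205 = 128 + 64 + 8 + 4 + 1 in binary powers of 2.
So 4^205 ≡ 721 · 487 · 677 · 256 · 4 ≡ 820 (mod 821).
Since 4^d ≡ 820 (mod 821), base 4 does not prove 821 composite.

820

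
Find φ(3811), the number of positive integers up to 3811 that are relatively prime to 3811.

3672

Factor: 3811 = 37 · 103.
φ(3811) = (37−1) · (103−1) = 36 · 102 = 3672.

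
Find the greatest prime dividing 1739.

1739 = 37 · 47
47 is prime.
So 1739 = 37 · 47; the largest prime factor is 47.

47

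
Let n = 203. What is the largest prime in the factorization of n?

29

203 = 7 · 29
29 is prime.
So 203 = 7 · 29; the largest prime factor is 29.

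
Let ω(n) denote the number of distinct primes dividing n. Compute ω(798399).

798399 = 3^2 · 88711
88711 = 7 · 12673
12673 = 19 · 667
667 = 23 · 29
798399 = 3^2 · 7 · 19 · 23 · 29, which has 5 distinct prime factors.

5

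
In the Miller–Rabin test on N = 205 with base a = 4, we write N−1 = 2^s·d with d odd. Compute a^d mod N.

205 − 1 = 204 = 2^2 · 51, so d = 51.
4^1 ≡ 4 (mod 205)
4^2 ≡ 4^2 = 16 ≡ 16 (mod 205)
4^4 ≡ 16^2 = 256 ≡ 51 (mod 205)
4^8 ≡ 51^2 = 2601 ≡ 141 (mod 205)
4^16 ≡ 141^2 = 19881 ≡ 201 (mod 205)
4^32 ≡ 201^2 = 40401 ≡ 16 (mod 205)
51 = 32 + 16 + 2 + 1 in binary powers of 2.
So 4^51 ≡ 16 · 201 · 16 · 4 ≡ 4 (mod 205).
Squaring chain: 4 → 16; never reaches −1, so base 4 is a Miller–Rabin witness that 205 is composite.

4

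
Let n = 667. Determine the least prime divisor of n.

23

667 is odd.
Digit sum 19, not divisible by 3.
Ends in 7: not divisible by 5.
7: 667 = 7·95 + 2
11: 667 = 11·60 + 7
13: 667 = 13·51 + 4
17: 667 = 17·39 + 4
19: 667 = 19·35 + 2
23: 667 = 23·29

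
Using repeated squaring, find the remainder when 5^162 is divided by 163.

1

5^1 ≡ 5 (mod 163)
5^2 ≡ 5^2 = 25 ≡ 25 (mod 163)
5^4 ≡ 25^2 = 625 ≡ 136 (mod 163)
5^8 ≡ 136^2 = 18496 ≡ 77 (mod 163)
5^16 ≡ 77^2 = 5929 ≡ 61 (mod 163)
5^32 ≡ 61^2 = 3721 ≡ 135 (mod 163)
5^64 ≡ 135^2 = 18225 ≡ 132 (mod 163)
5^128 ≡ 132^2 = 17424 ≡ 146 (mod 163)
162 = 128 + 32 + 2 in binary powers of 2.
So 5^162 ≡ 146 · 135 · 25 ≡ 1 (mod 163).
Since the result is 1, base 5 gives no evidence that 163 is composite.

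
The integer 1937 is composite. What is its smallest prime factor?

13

1937 is odd.
Digit sum 20, not divisible by 3.
Ends in 7: not divisible by 5.
7: 1937 = 7·276 + 5
11: 1937 = 11·176 + 1
13: 1937 = 13·149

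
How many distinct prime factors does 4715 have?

4715 = 5 · 943
943 = 23 · 41
4715 = 5 · 23 · 41, which has 3 distinct prime factors.

3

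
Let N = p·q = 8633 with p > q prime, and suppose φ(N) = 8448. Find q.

φ(n) = (p−1)(q−1) = n − (p+q) + 1, so p + q = 8633 − 8448 + 1 = 186.
p and q are the roots of t² − 186t + 8633 = 0.
Discriminant: 186² − 4·8633 = 34596 − 34532 = 64; √64 = 8.
q = (186 − 8)/2 = 89, p = (186 + 8)/2 = 97.
Check: 89 · 97 = 8633.

89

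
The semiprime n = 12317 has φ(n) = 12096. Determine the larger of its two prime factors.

φ(n) = (p−1)(q−1) = n − (p+q) + 1, so p + q = 12317 − 12096 + 1 = 222.
p and q are the roots of t² − 222t + 12317 = 0.
Discriminant: 222² − 4·12317 = 49284 − 49268 = 16; √16 = 4.
q = (222 − 4)/2 = 109, p = (222 + 4)/2 = 113.
Check: 109 · 113 = 12317.

113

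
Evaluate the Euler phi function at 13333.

13068

Factor: 13333 = 67 · 199.
φ(13333) = (67−1) · (199−1) = 66 · 198 = 13068.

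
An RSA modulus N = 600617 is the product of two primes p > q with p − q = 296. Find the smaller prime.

641

Since p = q + 296, we have 600617 = q(q + 296), so q² + 296q − 600617 = 0.
Discriminant: 296² + 4·600617 = 87616 + 2402468 = 2490084; √2490084 = 1578.
q = (−296 + 1578)/2 = 641, and p = q + 296 = 937.
Check: 641 · 937 = 600617.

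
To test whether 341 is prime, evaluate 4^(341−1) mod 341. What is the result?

4^1 ≡ 4 (mod 341)
4^2 ≡ 4^2 = 16 ≡ 16 (mod 341)
4^4 ≡ 16^2 = 256 ≡ 256 (mod 341)
4^8 ≡ 256^2 = 65536 ≡ 64 (mod 341)
4^16 ≡ 64^2 = 4096 ≡ 4 (mod 341)
4^32 ≡ 4^2 = 16 ≡ 16 (mod 341)
4^64 ≡ 16^2 = 256 ≡ 256 (mod 341)
4^128 ≡ 256^2 = 65536 ≡ 64 (mod 341)
4^256 ≡ 64^2 = 4096 ≡ 4 (mod 341)
340 = 256 + 64 + 16 + 4 in binary powers of 2.
So 4^340 ≡ 4 · 256 · 4 · 256 ≡ 1 (mod 341).
Since the result is 1, base 4 gives no evidence that 341 is composite.

1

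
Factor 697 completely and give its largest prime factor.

697 = 17 · 41
41 is prime.
So 697 = 17 · 41; the largest prime factor is 41.

41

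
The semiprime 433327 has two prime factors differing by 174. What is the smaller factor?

577

Since p = q + 174, we have 433327 = q(q + 174), so q² + 174q − 433327 = 0.
Discriminant: 174² + 4·433327 = 30276 + 1733308 = 1763584; √1763584 = 1328.
q = (−174 + 1328)/2 = 577, and p = q + 174 = 751.
Check: 577 · 751 = 433327.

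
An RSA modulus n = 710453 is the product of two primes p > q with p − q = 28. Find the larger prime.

Since p = q + 28, we have 710453 = q(q + 28), so q² + 28q − 710453 = 0.
Discriminant: 28² + 4·710453 = 784 + 2841812 = 2842596; √2842596 = 1686.
q = (−28 + 1686)/2 = 829, and p = q + 28 = 857.
Check: 829 · 857 = 710453.

857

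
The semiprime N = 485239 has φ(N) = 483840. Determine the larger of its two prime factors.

769

φ(n) = (p−1)(q−1) = n − (p+q) + 1, so p + q = 485239 − 483840 + 1 = 1400.
p and q are the roots of t² − 1400t + 485239 = 0.
Discriminant: 1400² − 4·485239 = 1960000 − 1940956 = 19044; √19044 = 138.
q = (1400 − 138)/2 = 631, p = (1400 + 138)/2 = 769.
Check: 631 · 769 = 485239.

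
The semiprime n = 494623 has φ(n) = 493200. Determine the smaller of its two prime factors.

φ(n) = (p−1)(q−1) = n − (p+q) + 1, so p + q = 494623 − 493200 + 1 = 1424.
p and q are the roots of t² − 1424t + 494623 = 0.
Discriminant: 1424² − 4·494623 = 2027776 − 1978492 = 49284; √49284 = 222.
q = (1424 − 222)/2 = 601, p = (1424 + 222)/2 = 823.
Check: 601 · 823 = 494623.

601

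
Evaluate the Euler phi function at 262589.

Factor: 262589 = 37 · 47 · 151.
φ(262589) = (37−1) · (47−1) · (151−1) = 36 · 46 · 150 = 248400.

248400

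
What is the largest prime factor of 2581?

89

2581 = 29 · 89
89 is prime.
So 2581 = 29 · 89; the largest prime factor is 89.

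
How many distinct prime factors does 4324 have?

3

4324 = 2^2 · 1081
1081 = 23 · 47
4324 = 2^2 · 23 · 47, which has 3 distinct prime factors.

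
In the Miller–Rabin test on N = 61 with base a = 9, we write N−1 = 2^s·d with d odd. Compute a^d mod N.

61 − 1 = 60 = 2^2 · 15, so d = 15.
9^1 ≡ 9 (mod 61)
9^2 ≡ 9^2 = 81 ≡ 20 (mod 61)
9^4 ≡ 20^2 = 400 ≡ 34 (mod 61)
9^8 ≡ 34^2 = 1156 ≡ 58 (mod 61)
15 = 8 + 4 + 2 + 1 in binary powers of 2.
So 9^15 ≡ 58 · 34 · 20 · 9 ≡ 1 (mod 61).
Since 9^d ≡ 1 (mod 61), base 9 does not prove 61 composite.

1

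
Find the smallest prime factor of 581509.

581509 is odd.
Digit sum 28, not divisible by 3.
Ends in 9: not divisible by 5.
7: 581509 = 7·83072 + 5
11: 581509 = 11·52864 + 5
13: 581509 = 13·44731 + 6
17: 581509 = 17·34206 + 7
19: 581509 = 19·30605 + 14
23: 581509 = 23·25283

23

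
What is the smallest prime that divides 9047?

83

9047 is odd.
Digit sum 20, not divisible by 3.
Ends in 7: not divisible by 5.
7: 9047 = 7·1292 + 3
11: 9047 = 11·822 + 5
13: 9047 = 13·695 + 12
17: 9047 = 17·532 + 3
19: 9047 = 19·476 + 3
23: 9047 = 23·393 + 8
29: 9047 = 29·311 + 28
31: 9047 = 31·291 + 26
37: 9047 = 37·244 + 19
41: 9047 = 41·220 + 27
43: 9047 = 43·210 + 17
47: 9047 = 47·192 + 23
53: 9047 = 53·170 + 37
59: 9047 = 59·153 + 20
61: 9047 = 61·148 + 19
67: 9047 = 67·135 + 2
71: 9047 = 71·127 + 30
73: 9047 = 73·123 + 68
79: 9047 = 79·114 + 41
83: 9047 = 83·109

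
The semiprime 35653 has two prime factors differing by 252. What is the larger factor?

353

Since p = q + 252, we have 35653 = q(q + 252), so q² + 252q − 35653 = 0.
Discriminant: 252² + 4·35653 = 63504 + 142612 = 206116; √206116 = 454.
q = (−252 + 454)/2 = 101, and p = q + 252 = 353.
Check: 101 · 353 = 35653.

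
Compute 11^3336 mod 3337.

11^1 ≡ 11 (mod 3337)
11^2 ≡ 11^2 = 121 ≡ 121 (mod 3337)
11^4 ≡ 121^2 = 14641 ≡ 1293 (mod 3337)
11^8 ≡ 1293^2 = 1671849 ≡ 12 (mod 3337)
11^16 ≡ 12^2 = 144 ≡ 144 (mod 3337)
11^32 ≡ 144^2 = 20736 ≡ 714 (mod 3337)
11^64 ≡ 714^2 = 509796 ≡ 2572 (mod 3337)
11^128 ≡ 2572^2 = 6615184 ≡ 1250 (mod 3337)
11^256 ≡ 1250^2 = 1562500 ≡ 784 (mod 3337)
11^512 ≡ 784^2 = 614656 ≡ 648 (mod 3337)
11^1024 ≡ 648^2 = 419904 ≡ 2779 (mod 3337)
11^2048 ≡ 2779^2 = 7722841 ≡ 1023 (mod 3337)
3336 = 2048 + 1024 + 256 + 8 in binary powers of 2.
So 11^3336 ≡ 1023 · 2779 · 784 · 12 ≡ 1352 (mod 3337).
Since 1352 ≠ 1, base 11 is a Fermat witness: 3337 is composite.

1352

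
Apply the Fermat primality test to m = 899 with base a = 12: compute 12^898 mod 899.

231

12^1 ≡ 12 (mod 899)
12^2 ≡ 12^2 = 144 ≡ 144 (mod 899)
12^4 ≡ 144^2 = 20736 ≡ 59 (mod 899)
12^8 ≡ 59^2 = 3481 ≡ 784 (mod 899)
12^16 ≡ 784^2 = 614656 ≡ 639 (mod 899)
12^32 ≡ 639^2 = 408321 ≡ 175 (mod 899)
12^64 ≡ 175^2 = 30625 ≡ 59 (mod 899)
12^128 ≡ 59^2 = 3481 ≡ 784 (mod 899)
12^256 ≡ 784^2 = 614656 ≡ 639 (mod 899)
12^512 ≡ 639^2 = 408321 ≡ 175 (mod 899)
898 = 512 + 256 + 128 + 2 in binary powers of 2.
So 12^898 ≡ 175 · 639 · 784 · 144 ≡ 231 (mod 899).
Since 231 ≠ 1, base 12 is a Fermat witness: 899 is composite.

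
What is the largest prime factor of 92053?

92053 = 13 · 7081
7081 = 73 · 97
97 is prime.
So 92053 = 13 · 73 · 97; the largest prime factor is 97.

97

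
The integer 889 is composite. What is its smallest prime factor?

889 is odd.
Digit sum 25, not divisible by 3.
Ends in 9: not divisible by 5.
7: 889 = 7·127

7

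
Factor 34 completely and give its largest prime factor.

17

34 = 2 · 17
17 is prime.
So 34 = 2 · 17; the largest prime factor is 17.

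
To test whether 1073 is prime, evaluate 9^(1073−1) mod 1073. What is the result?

9^1 ≡ 9 (mod 1073)
9^2 ≡ 9^2 = 81 ≡ 81 (mod 1073)
9^4 ≡ 81^2 = 6561 ≡ 123 (mod 1073)
9^8 ≡ 123^2 = 15129 ≡ 107 (mod 1073)
9^16 ≡ 107^2 = 11449 ≡ 719 (mod 1073)
9^32 ≡ 719^2 = 516961 ≡ 848 (mod 1073)
9^64 ≡ 848^2 = 719104 ≡ 194 (mod 1073)
9^128 ≡ 194^2 = 37636 ≡ 81 (mod 1073)
9^256 ≡ 81^2 = 6561 ≡ 123 (mod 1073)
9^512 ≡ 123^2 = 15129 ≡ 107 (mod 1073)
9^1024 ≡ 107^2 = 11449 ≡ 719 (mod 1073)
1072 = 1024 + 32 + 16 in binary powers of 2.
So 9^1072 ≡ 719 · 848 · 719 ≡ 194 (mod 1073).
Since 194 ≠ 1, base 9 is a Fermat witness: 1073 is composite.

194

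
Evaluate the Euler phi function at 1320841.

1277328

Factor: 1320841 = 47 · 157 · 179.
φ(1320841) = (47−1) · (157−1) · (179−1) = 46 · 156 · 178 = 1277328.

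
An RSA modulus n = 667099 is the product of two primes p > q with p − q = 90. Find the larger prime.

Since p = q + 90, we have 667099 = q(q + 90), so q² + 90q − 667099 = 0.
Discriminant: 90² + 4·667099 = 8100 + 2668396 = 2676496; √2676496 = 1636.
q = (−90 + 1636)/2 = 773, and p = q + 90 = 863.
Check: 773 · 863 = 667099.

863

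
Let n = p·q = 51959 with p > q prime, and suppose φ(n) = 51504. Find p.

φ(n) = (p−1)(q−1) = n − (p+q) + 1, so p + q = 51959 − 51504 + 1 = 456.
p and q are the roots of t² − 456t + 51959 = 0.
Discriminant: 456² − 4·51959 = 207936 − 207836 = 100; √100 = 10.
q = (456 − 10)/2 = 223, p = (456 + 10)/2 = 233.
Check: 223 · 233 = 51959.

233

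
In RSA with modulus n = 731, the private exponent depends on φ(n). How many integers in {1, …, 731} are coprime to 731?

672

Factor: 731 = 17 · 43.
φ(731) = (17−1) · (43−1) = 16 · 42 = 672.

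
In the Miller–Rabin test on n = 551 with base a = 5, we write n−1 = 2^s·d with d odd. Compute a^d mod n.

294

551 − 1 = 550 = 2^1 · 275, so d = 275.
5^1 ≡ 5 (mod 551)
5^2 ≡ 5^2 = 25 ≡ 25 (mod 551)
5^4 ≡ 25^2 = 625 ≡ 74 (mod 551)
5^8 ≡ 74^2 = 5476 ≡ 517 (mod 551)
5^16 ≡ 517^2 = 267289 ≡ 54 (mod 551)
5^32 ≡ 54^2 = 2916 ≡ 161 (mod 551)
5^64 ≡ 161^2 = 25921 ≡ 24 (mod 551)
5^128 ≡ 24^2 = 576 ≡ 25 (mod 551)
5^256 ≡ 25^2 = 625 ≡ 74 (mod 551)
275 = 256 + 16 + 2 + 1 in binary powers of 2.
So 5^275 ≡ 74 · 54 · 25 · 5 ≡ 294 (mod 551).
Squaring chain: 294; never reaches −1, so base 5 is a Miller–Rabin witness that 551 is composite.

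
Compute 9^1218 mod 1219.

289

9^1 ≡ 9 (mod 1219)
9^2 ≡ 9^2 = 81 ≡ 81 (mod 1219)
9^4 ≡ 81^2 = 6561 ≡ 466 (mod 1219)
9^8 ≡ 466^2 = 217156 ≡ 174 (mod 1219)
9^16 ≡ 174^2 = 30276 ≡ 1020 (mod 1219)
9^32 ≡ 1020^2 = 1040400 ≡ 593 (mod 1219)
9^64 ≡ 593^2 = 351649 ≡ 577 (mod 1219)
9^128 ≡ 577^2 = 332929 ≡ 142 (mod 1219)
9^256 ≡ 142^2 = 20164 ≡ 660 (mod 1219)
9^512 ≡ 660^2 = 435600 ≡ 417 (mod 1219)
9^1024 ≡ 417^2 = 173889 ≡ 791 (mod 1219)
1218 = 1024 + 128 + 64 + 2 in binary powers of 2.
So 9^1218 ≡ 791 · 142 · 577 · 81 ≡ 289 (mod 1219).
Since 289 ≠ 1, base 9 is a Fermat witness: 1219 is composite.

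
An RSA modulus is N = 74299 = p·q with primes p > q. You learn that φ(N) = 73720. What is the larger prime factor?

φ(n) = (p−1)(q−1) = n − (p+q) + 1, so p + q = 74299 − 73720 + 1 = 580.
p and q are the roots of t² − 580t + 74299 = 0.
Discriminant: 580² − 4·74299 = 336400 − 297196 = 39204; √39204 = 198.
q = (580 − 198)/2 = 191, p = (580 + 198)/2 = 389.
Check: 191 · 389 = 74299.

389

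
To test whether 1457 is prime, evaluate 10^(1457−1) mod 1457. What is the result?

10^1 ≡ 10 (mod 1457)
10^2 ≡ 10^2 = 100 ≡ 100 (mod 1457)
10^4 ≡ 100^2 = 10000 ≡ 1258 (mod 1457)
10^8 ≡ 1258^2 = 1582564 ≡ 262 (mod 1457)
10^16 ≡ 262^2 = 68644 ≡ 165 (mod 1457)
10^32 ≡ 165^2 = 27225 ≡ 999 (mod 1457)
10^64 ≡ 999^2 = 998001 ≡ 1413 (mod 1457)
10^128 ≡ 1413^2 = 1996569 ≡ 479 (mod 1457)
10^256 ≡ 479^2 = 229441 ≡ 692 (mod 1457)
10^512 ≡ 692^2 = 478864 ≡ 968 (mod 1457)
10^1024 ≡ 968^2 = 937024 ≡ 173 (mod 1457)
1456 = 1024 + 256 + 128 + 32 + 16 in binary powers of 2.
So 10^1456 ≡ 173 · 692 · 479 · 999 · 165 ≡ 754 (mod 1457).
Since 754 ≠ 1, base 10 is a Fermat witness: 1457 is composite.

754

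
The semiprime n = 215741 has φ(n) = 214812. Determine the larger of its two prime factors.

487

φ(n) = (p−1)(q−1) = n − (p+q) + 1, so p + q = 215741 − 214812 + 1 = 930.
p and q are the roots of t² − 930t + 215741 = 0.
Discriminant: 930² − 4·215741 = 864900 − 862964 = 1936; √1936 = 44.
q = (930 − 44)/2 = 443, p = (930 + 44)/2 = 487.
Check: 443 · 487 = 215741.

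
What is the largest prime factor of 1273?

67

1273 = 19 · 67
67 is prime.
So 1273 = 19 · 67; the largest prime factor is 67.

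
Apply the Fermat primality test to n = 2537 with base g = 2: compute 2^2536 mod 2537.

2369

2^1 ≡ 2 (mod 2537)
2^2 ≡ 2^2 = 4 ≡ 4 (mod 2537)
2^4 ≡ 4^2 = 16 ≡ 16 (mod 2537)
2^8 ≡ 16^2 = 256 ≡ 256 (mod 2537)
2^16 ≡ 256^2 = 65536 ≡ 2111 (mod 2537)
2^32 ≡ 2111^2 = 4456321 ≡ 1349 (mod 2537)
2^64 ≡ 1349^2 = 1819801 ≡ 772 (mod 2537)
2^128 ≡ 772^2 = 595984 ≡ 2326 (mod 2537)
2^256 ≡ 2326^2 = 5410276 ≡ 1392 (mod 2537)
2^512 ≡ 1392^2 = 1937664 ≡ 1933 (mod 2537)
2^1024 ≡ 1933^2 = 3736489 ≡ 2025 (mod 2537)
2^2048 ≡ 2025^2 = 4100625 ≡ 833 (mod 2537)
2536 = 2048 + 256 + 128 + 64 + 32 + 8 in binary powers of 2.
So 2^2536 ≡ 833 · 1392 · 2326 · 772 · 1349 · 256 ≡ 2369 (mod 2537).
Since 2369 ≠ 1, base 2 is a Fermat witness: 2537 is composite.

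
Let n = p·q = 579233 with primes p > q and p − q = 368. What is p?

Since p = q + 368, we have 579233 = q(q + 368), so q² + 368q − 579233 = 0.
Discriminant: 368² + 4·579233 = 135424 + 2316932 = 2452356; √2452356 = 1566.
q = (−368 + 1566)/2 = 599, and p = q + 368 = 967.
Check: 599 · 967 = 579233.

967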